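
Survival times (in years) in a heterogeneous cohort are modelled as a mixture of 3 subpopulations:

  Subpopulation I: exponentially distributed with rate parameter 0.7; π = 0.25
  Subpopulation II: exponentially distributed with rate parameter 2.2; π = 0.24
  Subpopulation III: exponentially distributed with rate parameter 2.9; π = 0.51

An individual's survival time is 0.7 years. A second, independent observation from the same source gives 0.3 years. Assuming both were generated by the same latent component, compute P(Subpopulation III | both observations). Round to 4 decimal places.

0.5546

Posterior ∝ prior × likelihood, so P(k | x) ∝ π_k f_k(x); normalise over all components.
Since both observations come from the same component, the likelihood for component k is f_k(x₁)·f_k(x₂).
  L_I = [0.7·e^(−0.7·0.7) = 0.7·e^(−0.4900) = 0.428838] × [0.567409] = 0.243327
  L_II = [2.2·e^(−2.2·0.7) = 2.2·e^(−1.5400) = 0.471638] × [1.13707] = 0.536287
  L_III = [2.9·e^(−2.9·0.7) = 2.9·e^(−2.0300) = 0.380873] × [1.21496] = 0.462745
Weight by the priors:
  π_I·L_I = 0.25 × 0.243327 = 0.0608317
  π_II·L_II = 0.24 × 0.536287 = 0.128709
  π_III·L_III = 0.51 × 0.462745 = 0.236
Denominator: 0.0608317 + 0.128709 + 0.236 = 0.425541
Responsibility of Subpopulation III: 0.236 / 0.425541 ≈ 0.5546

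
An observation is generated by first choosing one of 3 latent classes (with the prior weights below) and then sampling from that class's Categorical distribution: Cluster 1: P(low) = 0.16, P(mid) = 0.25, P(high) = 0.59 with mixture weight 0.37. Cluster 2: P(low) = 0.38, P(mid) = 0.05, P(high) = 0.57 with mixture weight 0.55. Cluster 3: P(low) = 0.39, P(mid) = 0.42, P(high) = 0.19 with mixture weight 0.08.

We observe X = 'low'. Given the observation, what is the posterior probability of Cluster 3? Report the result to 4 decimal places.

0.1042

The responsibility of component k is w_k f_k(x) divided by Σ_j w_j f_j(x).
Categorical probabilities:
  p_1 = P(low | comp) = 0.16
  p_2 = P(low | comp) = 0.38
  p_3 = P(low | comp) = 0.39
Prior × likelihood for each component:
  w_1·p_1 = 0.37 × 0.16 = 0.0592
  w_2·p_2 = 0.55 × 0.38 = 0.209
  w_3·p_3 = 0.08 × 0.39 = 0.0312
Denominator: 0.0592 + 0.209 + 0.0312 = 0.2994
P(Cluster 3 | data) = 0.0312 / 0.2994 ≈ 0.1042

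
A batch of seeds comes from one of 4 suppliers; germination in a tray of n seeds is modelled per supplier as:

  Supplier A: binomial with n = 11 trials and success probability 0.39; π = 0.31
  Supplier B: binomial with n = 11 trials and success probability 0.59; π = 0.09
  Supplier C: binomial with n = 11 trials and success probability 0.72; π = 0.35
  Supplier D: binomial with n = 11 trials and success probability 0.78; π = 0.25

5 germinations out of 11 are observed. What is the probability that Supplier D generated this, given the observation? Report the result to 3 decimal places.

0.038

Apply Bayes' rule: the posterior for each component is proportional to its prior times its likelihood at x.
Binomial probabilities:
  L_A = C(11,5)·0.39^5·0.61^6 = 462·0.00902242·0.0515204 = 0.214755
  L_B = C(11,5)·0.59^5·0.41^6 = 462·0.0714924·0.0047501 = 0.156894
  L_C = C(11,5)·0.72^5·0.28^6 = 462·0.193492·0.00048189 = 0.0430777
  L_D = C(11,5)·0.78^5·0.22^6 = 462·0.288717·0.00011338 = 0.0151235
Weight by the priors:
  π_A·L_A = 0.31 × 0.214755 = 0.0665742
  π_B·L_B = 0.09 × 0.156894 = 0.0141204
  π_C·L_C = 0.35 × 0.0430777 = 0.0150772
  π_D·L_D = 0.25 × 0.0151235 = 0.00378086
Normaliser: 0.0665742 + 0.0141204 + 0.0150772 + 0.00378086 = 0.0995526
P(Supplier D | data) ≈ 0.038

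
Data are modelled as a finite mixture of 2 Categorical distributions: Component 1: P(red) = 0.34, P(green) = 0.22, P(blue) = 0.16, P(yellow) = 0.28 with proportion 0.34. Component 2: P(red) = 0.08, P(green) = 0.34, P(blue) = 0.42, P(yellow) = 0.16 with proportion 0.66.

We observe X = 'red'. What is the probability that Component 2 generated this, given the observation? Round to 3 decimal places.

Apply Bayes' rule: the posterior for each component is proportional to its prior times its likelihood at x.
Categorical probabilities:
  f_1 = 0.34
  f_2 = 0.08
Unnormalised posteriors:
  π_1·f_1 = 0.34 × 0.34 = 0.1156
  π_2·f_2 = 0.66 × 0.08 = 0.0528
Normaliser: 0.1156 + 0.0528 = 0.1684
P(Component 2 | 'red') ≈ 0.314

0.314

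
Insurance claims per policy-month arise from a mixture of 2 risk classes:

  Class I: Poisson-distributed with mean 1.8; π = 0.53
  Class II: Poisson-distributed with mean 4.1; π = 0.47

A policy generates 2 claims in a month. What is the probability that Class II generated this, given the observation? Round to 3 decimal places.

0.316

P(component k | x) = w_k·f_k(x) / marginal(x), where marginal(x) = Σ_j w_j·f_j(x).
Evaluate each component's likelihood at the observed value:
  L_I = 0.267784
  L_II = 0.139293
Multiply by the mixture weights:
  w_I·L_I = 0.53 × 0.267784 = 0.141926
  w_II·L_II = 0.47 × 0.139293 = 0.0654679
Marginal: 0.141926 + 0.0654679 = 0.207393
Responsibility of Class II: 0.0654679 / 0.207393 ≈ 0.316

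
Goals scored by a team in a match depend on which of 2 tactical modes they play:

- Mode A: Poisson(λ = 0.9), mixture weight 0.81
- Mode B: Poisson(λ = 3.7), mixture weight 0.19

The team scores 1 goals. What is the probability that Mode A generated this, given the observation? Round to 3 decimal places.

0.945

By Bayes' theorem, P(k | x) = π_k f_k(x) / Σ_j π_j f_j(x).
Evaluate each component's likelihood at the observed value:
  L_A = e^(−0.9)·0.9^1/1! = 0.365913
  L_B = e^(−3.7)·3.7^1/1! = 0.091477
Weight by the priors:
  π_A·L_A = 0.81 × 0.365913 = 0.296389
  π_B·L_B = 0.19 × 0.091477 = 0.0173806
Denominator: 0.296389 + 0.0173806 = 0.31377
P(Mode A | data) ≈ 0.945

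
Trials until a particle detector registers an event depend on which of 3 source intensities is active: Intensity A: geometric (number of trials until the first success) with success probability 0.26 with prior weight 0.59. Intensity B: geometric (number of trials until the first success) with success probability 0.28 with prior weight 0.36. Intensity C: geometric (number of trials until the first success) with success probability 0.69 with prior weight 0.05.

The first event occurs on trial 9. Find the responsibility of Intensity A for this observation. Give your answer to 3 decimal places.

P(component k | x) = π_k·f_k(x) / marginal(x), where marginal(x) = Σ_j π_j·f_j(x).
Evaluate each component's likelihood at the observed value:
  p_A = 0.26·(1−0.26)^8 = 0.26·0.0899195 = 0.0233791
  p_B = 0.28·(1−0.28)^8 = 0.28·0.0722204 = 0.0202217
  p_C = 0.69·(1−0.69)^8 = 0.69·8.52891e-05 = 5.88495e-05
Unnormalised posteriors:
  π_A·p_A = 0.59 × 0.0233791 = 0.0137936
  π_B·p_B = 0.36 × 0.0202217 = 0.00727982
  π_C·p_C = 0.05 × 5.88495e-05 = 2.94247e-06
Marginal: 0.0137936 + 0.00727982 + 2.94247e-06 = 0.0210764
Responsibility of Intensity A: 0.0137936 / 0.0210764 ≈ 0.654

0.654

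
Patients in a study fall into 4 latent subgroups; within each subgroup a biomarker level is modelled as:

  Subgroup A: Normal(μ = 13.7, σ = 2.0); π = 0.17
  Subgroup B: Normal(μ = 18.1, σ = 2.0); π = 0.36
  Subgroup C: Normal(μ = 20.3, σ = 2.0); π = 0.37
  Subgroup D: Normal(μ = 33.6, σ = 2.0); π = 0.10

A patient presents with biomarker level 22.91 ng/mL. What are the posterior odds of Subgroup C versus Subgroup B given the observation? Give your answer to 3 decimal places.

The posterior odds equal the prior odds times the likelihood ratio: (π_i/π_j)·(f_i(x)/f_j(x)).
Normal densities:
  p_A = (1/(2.0·√(2π)))·exp(−(22.91−13.7)²/(2·2.0²)) = 0.199471·exp(-10.60301) = 4.95508e-06
  p_B = (1/(2.0·√(2π)))·exp(−(22.91−18.1)²/(2·2.0²)) = 0.199471·exp(-2.89201) = 0.0110636
  p_C = (1/(2.0·√(2π)))·exp(−(22.91−20.3)²/(2·2.0²)) = 0.199471·exp(-0.85151) = 0.0851281
  p_D = (1/(2.0·√(2π)))·exp(−(22.91−33.6)²/(2·2.0²)) = 0.199471·exp(-14.28451) = 1.24794e-07
Odds = (0.37/0.36) × (0.0851281/0.0110636) = 1.02778 × 7.69446 ≈ 7.908

7.908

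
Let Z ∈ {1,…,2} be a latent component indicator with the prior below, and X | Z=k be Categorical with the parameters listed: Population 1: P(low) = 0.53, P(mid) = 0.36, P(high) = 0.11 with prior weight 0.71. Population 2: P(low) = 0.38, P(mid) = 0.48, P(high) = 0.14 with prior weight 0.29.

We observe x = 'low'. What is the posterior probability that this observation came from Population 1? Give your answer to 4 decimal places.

Posterior ∝ prior × likelihood, so P(k | x) ∝ π_k f_k(x); normalise over all components.
Categorical probabilities:
  L_1 = P(low | comp) = 0.53
  L_2 = P(low | comp) = 0.38
Unnormalised posteriors:
  π_1·L_1 = 0.71 × 0.53 = 0.3763
  π_2·L_2 = 0.29 × 0.38 = 0.1102
Evidence: 0.3763 + 0.1102 = 0.4865
P(Population 1 | data) = 0.3763 / 0.4865 ≈ 0.7735

0.7735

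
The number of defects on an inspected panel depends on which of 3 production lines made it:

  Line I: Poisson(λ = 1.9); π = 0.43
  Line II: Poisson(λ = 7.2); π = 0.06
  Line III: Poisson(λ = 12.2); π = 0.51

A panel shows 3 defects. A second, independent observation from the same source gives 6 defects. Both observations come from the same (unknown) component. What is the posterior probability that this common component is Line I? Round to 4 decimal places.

0.6309

By Bayes' theorem, P(k | x) = π_k f_k(x) / Σ_j π_j f_j(x).
Since both observations come from the same component, the likelihood for component k is f_k(x₁)·f_k(x₂).
  p_I = [0.170982] × [0.00977304] = 0.00167101
  p_II = [0.0464436] × [0.144458] = 0.00670916
  p_III = [0.00152242] × [0.0230374] = 3.50727e-05
Weight by the priors:
  π_I·p_I = 0.43 × 0.00167101 = 0.000718535
  π_II·p_II = 0.06 × 0.00670916 = 0.00040255
  π_III·p_III = 0.51 × 3.50727e-05 = 1.78871e-05
Normaliser: 0.000718535 + 0.00040255 + 1.78871e-05 = 0.00113897
So the posterior for Line I is 0.000718535 / 0.00113897 ≈ 0.6309.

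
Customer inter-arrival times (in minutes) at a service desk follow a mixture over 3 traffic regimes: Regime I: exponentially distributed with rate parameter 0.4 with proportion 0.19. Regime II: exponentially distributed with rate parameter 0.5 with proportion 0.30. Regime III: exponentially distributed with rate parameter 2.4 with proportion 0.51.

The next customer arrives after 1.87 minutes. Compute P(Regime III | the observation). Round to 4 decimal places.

By Bayes' theorem, P(k | x) = π_k f_k(x) / Σ_j π_j f_j(x).
Evaluate each component's likelihood at the observed value:
  L_I = 0.189325
  L_II = 0.196293
  L_III = 0.0269835
Prior × likelihood for each component:
  π_I·L_I = 0.19 × 0.189325 = 0.0359717
  π_II·L_II = 0.30 × 0.196293 = 0.0588879
  π_III·L_III = 0.51 × 0.0269835 = 0.0137616
Denominator: 0.0359717 + 0.0588879 + 0.0137616 = 0.108621
P(Regime III | data) = 0.0137616 / 0.108621 ≈ 0.1267

0.1267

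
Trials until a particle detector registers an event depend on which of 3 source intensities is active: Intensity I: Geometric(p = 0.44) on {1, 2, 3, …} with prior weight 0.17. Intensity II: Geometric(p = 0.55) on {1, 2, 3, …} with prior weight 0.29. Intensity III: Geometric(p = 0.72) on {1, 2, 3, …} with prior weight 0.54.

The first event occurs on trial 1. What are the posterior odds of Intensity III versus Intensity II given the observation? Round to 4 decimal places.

2.4376

Only the two components matter; the odds are (π_i f_i(x)) / (π_j f_j(x)).
Geometric probabilities:
  f_I = 0.44·(1−0.44)^0 = 0.44·1 = 0.44
  f_II = 0.55·(1−0.55)^0 = 0.55·1 = 0.55
  f_III = 0.72·(1−0.72)^0 = 0.72·1 = 0.72
0.3888 / 0.1595 ≈ 2.4376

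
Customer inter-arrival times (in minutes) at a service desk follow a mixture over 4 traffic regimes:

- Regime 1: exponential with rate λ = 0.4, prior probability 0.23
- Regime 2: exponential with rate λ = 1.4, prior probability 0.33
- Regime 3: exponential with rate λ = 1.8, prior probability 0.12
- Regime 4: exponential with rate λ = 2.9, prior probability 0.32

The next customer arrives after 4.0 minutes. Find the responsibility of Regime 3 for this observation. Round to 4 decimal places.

0.0079

Posterior ∝ prior × likelihood, so P(k | x) ∝ w_k f_k(x); normalise over all components.
Component likelihoods at x = 4.0 minutes:
  L_1 = 0.4·e^(−0.4·4.0) = 0.4·e^(−1.6000) = 0.0807586
  L_2 = 1.4·e^(−1.4·4.0) = 1.4·e^(−5.6000) = 0.00517701
  L_3 = 1.8·e^(−1.8·4.0) = 1.8·e^(−7.2000) = 0.00134385
  L_4 = 2.9·e^(−2.9·4.0) = 2.9·e^(−11.6000) = 2.65817e-05
Weight by the priors:
  w_1·L_1 = 0.23 × 0.0807586 = 0.0185745
  w_2·L_2 = 0.33 × 0.00517701 = 0.00170841
  w_3·L_3 = 0.12 × 0.00134385 = 0.000161263
  w_4·L_4 = 0.32 × 2.65817e-05 = 8.50613e-06
Marginal: 0.0185745 + 0.00170841 + 0.000161263 + 8.50613e-06 = 0.0204527
P(Regime 3 | 4.0 minutes) = 0.000161263 / 0.0204527 ≈ 0.0079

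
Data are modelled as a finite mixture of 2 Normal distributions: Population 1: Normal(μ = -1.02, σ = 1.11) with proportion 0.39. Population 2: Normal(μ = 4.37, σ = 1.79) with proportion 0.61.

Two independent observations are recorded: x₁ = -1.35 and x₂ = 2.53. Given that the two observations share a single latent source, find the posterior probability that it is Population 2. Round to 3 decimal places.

By Bayes' theorem, P(k | x) = P(Z=k) f_k(x) / Σ_j P(Z=j) f_j(x).
Since both observations come from the same component, the likelihood for component k is f_k(x₁)·f_k(x₂).
  f_1 = [0.34387] × [0.00216024] = 0.000742843
  f_2 = [0.00135106] × [0.131404] = 0.000177536
Weight by the priors:
  P(Z=1)·f_1 = 0.39 × 0.000742843 = 0.000289709
  P(Z=2)·f_2 = 0.61 × 0.000177536 = 0.000108297
Evidence: 0.000289709 + 0.000108297 = 0.000398005
So the posterior for Population 2 is 0.000108297 / 0.000398005 ≈ 0.272.

0.272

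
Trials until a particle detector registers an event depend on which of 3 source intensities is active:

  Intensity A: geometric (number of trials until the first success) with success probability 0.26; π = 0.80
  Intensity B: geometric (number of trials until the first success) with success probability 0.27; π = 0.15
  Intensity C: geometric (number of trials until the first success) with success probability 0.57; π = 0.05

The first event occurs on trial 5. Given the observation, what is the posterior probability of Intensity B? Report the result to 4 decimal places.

The responsibility of component k is w_k f_k(x) divided by Σ_j w_j f_j(x).
Evaluate each component's likelihood at the observed value:
  f_A = 0.0779651
  f_B = 0.0766753
  f_C = 0.0194872
Weight by the priors:
  w_A·f_A = 0.80 × 0.0779651 = 0.0623721
  w_B·f_B = 0.15 × 0.0766753 = 0.0115013
  w_C·f_C = 0.05 × 0.0194872 = 0.000974358
Evidence: 0.0623721 + 0.0115013 + 0.000974358 = 0.0748477
So the posterior for Intensity B is 0.0115013 / 0.0748477 ≈ 0.1537.

0.1537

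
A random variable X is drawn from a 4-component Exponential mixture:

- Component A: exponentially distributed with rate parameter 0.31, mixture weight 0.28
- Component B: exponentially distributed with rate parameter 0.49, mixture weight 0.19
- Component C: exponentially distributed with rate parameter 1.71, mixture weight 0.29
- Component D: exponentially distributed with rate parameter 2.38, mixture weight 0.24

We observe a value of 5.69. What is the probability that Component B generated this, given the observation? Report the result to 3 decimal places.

Apply Bayes' rule: the posterior for each component is proportional to its prior times its likelihood at x.
Component likelihoods at x = 5.69:
  f_A = 0.0531263
  f_B = 0.0301536
  f_C = 0.000101708
  f_D = 3.12805e-06
Multiply by the mixture weights:
  P(Z=A)·f_A = 0.28 × 0.0531263 = 0.0148754
  P(Z=B)·f_B = 0.19 × 0.0301536 = 0.00572919
  P(Z=C)·f_C = 0.29 × 0.000101708 = 2.94953e-05
  P(Z=D)·f_D = 0.24 × 3.12805e-06 = 7.50733e-07
Evidence: 0.0148754 + 0.00572919 + 2.94953e-05 + 7.50733e-07 = 0.0206348
P(Component B | the observation) ≈ 0.278

0.278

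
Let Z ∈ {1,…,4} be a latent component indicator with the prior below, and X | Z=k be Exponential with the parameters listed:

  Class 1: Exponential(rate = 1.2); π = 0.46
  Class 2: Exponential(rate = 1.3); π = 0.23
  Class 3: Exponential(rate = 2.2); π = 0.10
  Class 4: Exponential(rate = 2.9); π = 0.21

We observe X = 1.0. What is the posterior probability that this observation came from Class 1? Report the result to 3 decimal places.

The responsibility of component k is P(Z=k) f_k(x) divided by Σ_j P(Z=j) f_j(x).
Component likelihoods at x = 1.0:
  L_1 = 1.2·e^(−1.2·1.0) = 1.2·e^(−1.2000) = 0.361433
  L_2 = 1.3·e^(−1.3·1.0) = 1.3·e^(−1.3000) = 0.354291
  L_3 = 2.2·e^(−2.2·1.0) = 2.2·e^(−2.2000) = 0.243767
  L_4 = 2.9·e^(−2.9·1.0) = 2.9·e^(−2.9000) = 0.159567
Unnormalised posteriors:
  P(Z=1)·L_1 = 0.46 × 0.361433 = 0.166259
  P(Z=2)·L_2 = 0.23 × 0.354291 = 0.081487
  P(Z=3)·L_3 = 0.10 × 0.243767 = 0.0243767
  P(Z=4)·L_4 = 0.21 × 0.159567 = 0.0335091
Sum: 0.166259 + 0.081487 + 0.0243767 + 0.0335091 = 0.305632
P(Class 1 | the observation) ≈ 0.544

0.544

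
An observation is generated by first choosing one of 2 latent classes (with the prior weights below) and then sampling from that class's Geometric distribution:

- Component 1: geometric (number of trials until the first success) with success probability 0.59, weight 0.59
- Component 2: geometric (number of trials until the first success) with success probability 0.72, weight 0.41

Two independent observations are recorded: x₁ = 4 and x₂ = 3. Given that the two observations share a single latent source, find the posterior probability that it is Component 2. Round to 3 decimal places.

By Bayes' theorem, P(k | x) = P(Z=k) f_k(x) / Σ_j P(Z=j) f_j(x).
Since both observations come from the same component, the likelihood for component k is f_k(x₁)·f_k(x₂).
  L_1 = [0.0406634] × [0.099179] = 0.00403295
  L_2 = [0.0158054] × [0.056448] = 0.000892185
Multiply by the mixture weights:
  P(Z=1)·L_1 = 0.59 × 0.00403295 = 0.00237944
  P(Z=2)·L_2 = 0.41 × 0.000892185 = 0.000365796
Evidence: 0.00237944 + 0.000365796 = 0.00274524
P(Component 2 | x₁, x₂) ≈ 0.133

0.133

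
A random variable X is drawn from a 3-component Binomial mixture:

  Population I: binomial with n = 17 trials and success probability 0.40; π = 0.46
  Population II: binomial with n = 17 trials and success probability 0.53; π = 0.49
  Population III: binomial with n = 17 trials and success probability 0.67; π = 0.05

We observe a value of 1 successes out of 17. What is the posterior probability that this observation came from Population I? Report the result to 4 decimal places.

0.9724

Apply Bayes' rule: the posterior for each component is proportional to its prior times its likelihood at x.
Component likelihoods at x = 1 successes out of 17:
  f_I = 0.00191835
  f_II = 5.10847e-05
  f_III = 2.25293e-07
Multiply by the mixture weights:
  π_I·f_I = 0.46 × 0.00191835 = 0.000882443
  π_II·f_II = 0.49 × 5.10847e-05 = 2.50315e-05
  π_III·f_III = 0.05 × 2.25293e-07 = 1.12646e-08
Denominator: 0.000882443 + 2.50315e-05 + 1.12646e-08 = 0.000907486
P(Population I | the observation) = 0.000882443 / 0.000907486 ≈ 0.9724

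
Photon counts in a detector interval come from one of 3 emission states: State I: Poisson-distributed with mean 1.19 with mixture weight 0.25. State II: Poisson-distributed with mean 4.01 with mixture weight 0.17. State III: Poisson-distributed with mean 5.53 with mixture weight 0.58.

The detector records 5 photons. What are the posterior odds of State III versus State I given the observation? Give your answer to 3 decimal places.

The posterior odds equal the prior odds times the likelihood ratio: (P(Z=i)/P(Z=j))·(f_i(x)/f_j(x)).
Component likelihoods at x = 5 photons:
  f_I = 0.00604983
  f_II = 0.156682
  f_III = 0.170921
Odds = (0.58/0.25) × (0.170921/0.00604983) = 2.32 × 28.2522 ≈ 65.545

65.545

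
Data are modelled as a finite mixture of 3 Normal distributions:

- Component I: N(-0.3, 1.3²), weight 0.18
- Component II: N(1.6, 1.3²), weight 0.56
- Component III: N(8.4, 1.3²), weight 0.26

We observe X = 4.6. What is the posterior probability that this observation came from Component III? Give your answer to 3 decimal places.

0.085

Posterior ∝ prior × likelihood, so P(k | x) ∝ π_k f_k(x); normalise over all components.
Component likelihoods at x = 4.6:
  f_I = (1/(1.3·√(2π)))·exp(−(4.6−-0.3)²/(2·1.3²)) = 0.306879·exp(-7.10355) = 0.00025231
  f_II = (1/(1.3·√(2π)))·exp(−(4.6−1.6)²/(2·1.3²)) = 0.306879·exp(-2.66272) = 0.0214073
  f_III = (1/(1.3·√(2π)))·exp(−(4.6−8.4)²/(2·1.3²)) = 0.306879·exp(-4.27219) = 0.00428133
Unnormalised posteriors:
  π_I·f_I = 0.18 × 0.00025231 = 4.54158e-05
  π_II·f_II = 0.56 × 0.0214073 = 0.0119881
  π_III·f_III = 0.26 × 0.00428133 = 0.00111315
Marginal: 4.54158e-05 + 0.0119881 + 0.00111315 = 0.0131466
Responsibility of Component III: 0.00111315 / 0.0131466 ≈ 0.085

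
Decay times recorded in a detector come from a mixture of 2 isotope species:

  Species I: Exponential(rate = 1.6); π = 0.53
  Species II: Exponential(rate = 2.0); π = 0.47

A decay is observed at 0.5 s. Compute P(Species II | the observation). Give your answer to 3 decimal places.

Apply Bayes' rule: the posterior for each component is proportional to its prior times its likelihood at x.
Evaluate each component's likelihood at the observed value:
  f_I = 0.718926
  f_II = 0.735759
Weight by the priors:
  w_I·f_I = 0.53 × 0.718926 = 0.381031
  w_II·f_II = 0.47 × 0.735759 = 0.345807
Denominator: 0.381031 + 0.345807 = 0.726838
Responsibility of Species II: 0.345807 / 0.726838 ≈ 0.476

0.476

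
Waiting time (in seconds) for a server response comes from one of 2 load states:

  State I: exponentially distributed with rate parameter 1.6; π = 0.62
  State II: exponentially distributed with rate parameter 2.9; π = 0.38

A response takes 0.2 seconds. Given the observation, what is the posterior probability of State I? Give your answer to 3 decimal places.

The responsibility of component k is π_k f_k(x) divided by Σ_j π_j f_j(x).
Evaluate each component's likelihood at the observed value:
  f_I = 1.16184
  f_II = 1.62371
Weight by the priors:
  π_I·f_I = 0.62 × 1.16184 = 0.72034
  π_II·f_II = 0.38 × 1.62371 = 0.617008
Sum: 0.72034 + 0.617008 = 1.33735
P(State I | the observation) = 0.72034 / 1.33735 ≈ 0.539

0.539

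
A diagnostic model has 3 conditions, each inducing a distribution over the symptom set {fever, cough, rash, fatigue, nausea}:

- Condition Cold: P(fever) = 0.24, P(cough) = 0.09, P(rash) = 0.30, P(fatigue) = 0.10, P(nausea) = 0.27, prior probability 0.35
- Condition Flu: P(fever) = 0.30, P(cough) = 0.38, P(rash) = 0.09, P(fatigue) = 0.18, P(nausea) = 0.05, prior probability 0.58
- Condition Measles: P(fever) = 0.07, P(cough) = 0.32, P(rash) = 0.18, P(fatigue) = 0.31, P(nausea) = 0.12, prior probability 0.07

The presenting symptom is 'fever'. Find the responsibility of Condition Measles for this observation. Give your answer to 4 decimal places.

0.0186

Posterior ∝ prior × likelihood, so P(k | x) ∝ P(Z=k) f_k(x); normalise over all components.
Component likelihoods at x = 'fever':
  p_Cold = P(fever | comp) = 0.24
  p_Flu = P(fever | comp) = 0.30
  p_Measles = P(fever | comp) = 0.07
Prior × likelihood for each component:
  P(Z=Cold)·p_Cold = 0.35 × 0.24 = 0.084
  P(Z=Flu)·p_Flu = 0.58 × 0.3 = 0.174
  P(Z=Measles)·p_Measles = 0.07 × 0.07 = 0.0049
Evidence: 0.084 + 0.174 + 0.0049 = 0.2629
So the posterior for Condition Measles is 0.0049 / 0.2629 ≈ 0.0186.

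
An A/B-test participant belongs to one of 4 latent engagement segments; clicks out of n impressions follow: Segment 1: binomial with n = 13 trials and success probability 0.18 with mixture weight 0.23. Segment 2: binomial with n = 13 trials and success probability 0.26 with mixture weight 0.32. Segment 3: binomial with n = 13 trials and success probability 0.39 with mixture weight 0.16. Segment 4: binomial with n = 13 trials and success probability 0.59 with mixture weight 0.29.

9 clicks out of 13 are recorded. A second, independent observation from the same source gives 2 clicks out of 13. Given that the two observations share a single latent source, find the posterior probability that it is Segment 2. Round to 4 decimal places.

P(component k | x) = π_k·f_k(x) / marginal(x), where marginal(x) = Σ_j π_j·f_j(x).
Since both observations come from the same component, the likelihood for component k is f_k(x₁)·f_k(x₂).
  L_1 = [6.4123e-05] × [0.284834] = 1.82644e-05
  L_2 = [0.00116411] × [0.192128] = 0.000223657
  L_3 = [0.0206636] × [0.051624] = 0.00106674
  L_4 = [0.175029] × [0.00149424] = 0.000261535
Multiply by the mixture weights:
  π_1·L_1 = 0.23 × 1.82644e-05 = 4.20082e-06
  π_2·L_2 = 0.32 × 0.000223657 = 7.15704e-05
  π_3·L_3 = 0.16 × 0.00106674 = 0.000170679
  π_4·L_4 = 0.29 × 0.000261535 = 7.58453e-05
Denominator: 4.20082e-06 + 7.15704e-05 + 0.000170679 + 7.58453e-05 = 0.000322295
So the posterior for Segment 2 is 7.15704e-05 / 0.000322295 ≈ 0.2221.

0.2221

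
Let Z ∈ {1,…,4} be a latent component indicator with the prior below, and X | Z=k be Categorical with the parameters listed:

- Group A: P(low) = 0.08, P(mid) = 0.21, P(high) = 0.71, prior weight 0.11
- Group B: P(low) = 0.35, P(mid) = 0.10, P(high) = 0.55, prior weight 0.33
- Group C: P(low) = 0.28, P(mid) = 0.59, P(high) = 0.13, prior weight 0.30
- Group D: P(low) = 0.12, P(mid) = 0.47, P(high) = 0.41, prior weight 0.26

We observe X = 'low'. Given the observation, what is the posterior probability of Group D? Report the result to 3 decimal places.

By Bayes' theorem, P(k | x) = π_k f_k(x) / Σ_j π_j f_j(x).
Component likelihoods at x = 'low':
  f_A = 0.08
  f_B = 0.35
  f_C = 0.28
  f_D = 0.12
Unnormalised posteriors:
  π_A·f_A = 0.11 × 0.08 = 0.0088
  π_B·f_B = 0.33 × 0.35 = 0.1155
  π_C·f_C = 0.30 × 0.28 = 0.084
  π_D·f_D = 0.26 × 0.12 = 0.0312
Evidence: 0.0088 + 0.1155 + 0.084 + 0.0312 = 0.2395
P(Group D | data) = 0.0312 / 0.2395 ≈ 0.130

0.130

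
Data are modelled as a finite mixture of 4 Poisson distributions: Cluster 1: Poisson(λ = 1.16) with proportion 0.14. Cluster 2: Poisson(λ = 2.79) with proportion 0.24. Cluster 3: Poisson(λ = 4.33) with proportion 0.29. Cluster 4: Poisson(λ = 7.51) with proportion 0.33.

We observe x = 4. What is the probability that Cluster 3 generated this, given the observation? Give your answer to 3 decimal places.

P(component k | x) = P(Z=k)·f_k(x) / marginal(x), where marginal(x) = Σ_j P(Z=j)·f_j(x).
Poisson probabilities:
  L_1 = e^(−1.16)·1.16^4/4! = 0.0236504
  L_2 = e^(−2.79)·2.79^4/4! = 0.155069
  L_3 = e^(−4.33)·4.33^4/4! = 0.192861
  L_4 = e^(−7.51)·7.51^4/4! = 0.0725767
Prior × likelihood for each component:
  P(Z=1)·L_1 = 0.14 × 0.0236504 = 0.00331106
  P(Z=2)·L_2 = 0.24 × 0.155069 = 0.0372165
  P(Z=3)·L_3 = 0.29 × 0.192861 = 0.0559298
  P(Z=4)·L_4 = 0.33 × 0.0725767 = 0.0239503
Denominator: 0.00331106 + 0.0372165 + 0.0559298 + 0.0239503 = 0.120408
P(Cluster 3 | the observation) ≈ 0.465

0.465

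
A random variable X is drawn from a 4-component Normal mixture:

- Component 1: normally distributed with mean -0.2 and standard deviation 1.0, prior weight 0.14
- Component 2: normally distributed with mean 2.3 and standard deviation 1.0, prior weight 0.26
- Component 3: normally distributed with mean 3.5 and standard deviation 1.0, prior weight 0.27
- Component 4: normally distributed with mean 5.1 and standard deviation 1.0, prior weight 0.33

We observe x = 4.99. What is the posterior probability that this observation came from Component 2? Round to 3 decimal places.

By Bayes' theorem, P(k | x) = P(Z=k) f_k(x) / Σ_j P(Z=j) f_j(x).
Normal densities:
  p_1 = 5.6469e-07
  p_2 = 0.0107056
  p_3 = 0.131468
  p_4 = 0.396536
Unnormalised posteriors:
  P(Z=1)·p_1 = 0.14 × 5.6469e-07 = 7.90566e-08
  P(Z=2)·p_2 = 0.26 × 0.0107056 = 0.00278346
  P(Z=3)·p_3 = 0.27 × 0.131468 = 0.0354965
  P(Z=4)·p_4 = 0.33 × 0.396536 = 0.130857
Denominator: 7.90566e-08 + 0.00278346 + 0.0354965 + 0.130857 = 0.169137
So the posterior for Component 2 is 0.00278346 / 0.169137 ≈ 0.016.

0.016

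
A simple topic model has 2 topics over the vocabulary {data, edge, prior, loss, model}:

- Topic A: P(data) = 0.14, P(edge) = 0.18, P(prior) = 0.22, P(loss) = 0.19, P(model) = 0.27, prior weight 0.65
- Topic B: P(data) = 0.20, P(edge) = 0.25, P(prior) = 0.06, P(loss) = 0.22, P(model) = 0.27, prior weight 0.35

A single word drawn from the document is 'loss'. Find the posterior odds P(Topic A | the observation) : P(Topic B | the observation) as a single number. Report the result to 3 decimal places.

Posterior odds = (π_i f_i(x)) / (π_j f_j(x)); the normalising sum cancels.
Evaluate each component's likelihood at the observed value:
  L_A = P(loss | comp) = 0.19
  L_B = P(loss | comp) = 0.22
Odds = (0.65/0.35) × (0.19/0.22) = 1.85714 × 0.863636 ≈ 1.604

1.604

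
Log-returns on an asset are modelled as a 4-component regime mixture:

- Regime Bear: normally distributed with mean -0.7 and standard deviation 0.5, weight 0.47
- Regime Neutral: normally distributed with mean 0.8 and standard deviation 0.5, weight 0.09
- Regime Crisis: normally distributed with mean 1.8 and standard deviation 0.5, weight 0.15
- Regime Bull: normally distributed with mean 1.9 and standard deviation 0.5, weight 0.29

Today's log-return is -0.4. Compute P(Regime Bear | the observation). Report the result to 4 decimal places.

0.9873

P(component k | x) = w_k·f_k(x) / marginal(x), where marginal(x) = Σ_j w_j·f_j(x).
Normal densities:
  L_Bear = 0.666449
  L_Neutral = 0.0447891
  L_Crisis = 4.98849e-05
  L_Bull = 2.02817e-05
Unnormalised posteriors:
  w_Bear·L_Bear = 0.47 × 0.666449 = 0.313231
  w_Neutral·L_Neutral = 0.09 × 0.0447891 = 0.00403102
  w_Crisis·L_Crisis = 0.15 × 4.98849e-05 = 7.48274e-06
  w_Bull·L_Bull = 0.29 × 2.02817e-05 = 5.88169e-06
Denominator: 0.313231 + 0.00403102 + 7.48274e-06 + 5.88169e-06 = 0.317276
P(Regime Bear | the observation) = 0.313231 / 0.317276 ≈ 0.9873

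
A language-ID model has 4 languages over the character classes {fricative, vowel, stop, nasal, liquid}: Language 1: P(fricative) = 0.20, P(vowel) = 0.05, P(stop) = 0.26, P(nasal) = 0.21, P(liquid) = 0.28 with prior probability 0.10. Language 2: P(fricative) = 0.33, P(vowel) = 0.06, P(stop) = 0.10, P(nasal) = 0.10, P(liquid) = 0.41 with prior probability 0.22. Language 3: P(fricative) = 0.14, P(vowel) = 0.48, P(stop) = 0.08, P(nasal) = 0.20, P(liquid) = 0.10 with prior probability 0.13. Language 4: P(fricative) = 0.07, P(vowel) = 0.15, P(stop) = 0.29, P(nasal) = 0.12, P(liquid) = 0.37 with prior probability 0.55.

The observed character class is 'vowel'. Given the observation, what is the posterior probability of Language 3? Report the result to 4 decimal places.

By Bayes' theorem, P(k | x) = w_k f_k(x) / Σ_j w_j f_j(x).
Evaluate each component's likelihood at the observed value:
  f_1 = 0.05
  f_2 = 0.06
  f_3 = 0.48
  f_4 = 0.15
Multiply by the mixture weights:
  w_1·f_1 = 0.10 × 0.05 = 0.005
  w_2·f_2 = 0.22 × 0.06 = 0.0132
  w_3·f_3 = 0.13 × 0.48 = 0.0624
  w_4·f_4 = 0.55 × 0.15 = 0.0825
Sum: 0.005 + 0.0132 + 0.0624 + 0.0825 = 0.1631
So the posterior for Language 3 is 0.0624 / 0.1631 ≈ 0.3826.

0.3826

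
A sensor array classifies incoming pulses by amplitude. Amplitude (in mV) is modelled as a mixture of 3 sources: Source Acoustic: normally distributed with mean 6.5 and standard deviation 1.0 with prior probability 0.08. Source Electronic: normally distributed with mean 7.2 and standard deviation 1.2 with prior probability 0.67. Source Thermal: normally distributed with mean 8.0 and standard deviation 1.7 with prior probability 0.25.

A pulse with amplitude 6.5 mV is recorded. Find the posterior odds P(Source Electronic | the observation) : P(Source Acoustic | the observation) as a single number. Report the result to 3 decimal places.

Since P(k|x) ∝ π_k f_k(x), the posterior odds are π_i f_i(x) / (π_j f_j(x)).
Normal densities:
  p_Acoustic = (1/(1.0·√(2π)))·exp(−(6.5−6.5)²/(2·1.0²)) = 0.398942·exp(-0.00000) = 0.398942
  p_Electronic = (1/(1.2·√(2π)))·exp(−(6.5−7.2)²/(2·1.2²)) = 0.332452·exp(-0.17014) = 0.280439
  p_Thermal = (1/(1.7·√(2π)))·exp(−(6.5−8.0)²/(2·1.7²)) = 0.234672·exp(-0.38927) = 0.159002
Odds = (0.67/0.08) × (0.280439/0.398942) = 8.375 × 0.702956 ≈ 5.887

5.887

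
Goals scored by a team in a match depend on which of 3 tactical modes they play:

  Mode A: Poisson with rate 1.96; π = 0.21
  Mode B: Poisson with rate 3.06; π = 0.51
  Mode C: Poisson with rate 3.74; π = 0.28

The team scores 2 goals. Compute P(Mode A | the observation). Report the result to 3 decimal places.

0.264

P(component k | x) = w_k·f_k(x) / marginal(x), where marginal(x) = Σ_j w_j·f_j(x).
Component likelihoods at x = 2 goals:
  p_A = 0.270561
  p_B = 0.219519
  p_C = 0.166131
Multiply by the mixture weights:
  w_A·p_A = 0.21 × 0.270561 = 0.0568178
  w_B·p_B = 0.51 × 0.219519 = 0.111955
  w_C·p_C = 0.28 × 0.166131 = 0.0465168
Sum: 0.0568178 + 0.111955 + 0.0465168 = 0.215289
So the posterior for Mode A is 0.0568178 / 0.215289 ≈ 0.264.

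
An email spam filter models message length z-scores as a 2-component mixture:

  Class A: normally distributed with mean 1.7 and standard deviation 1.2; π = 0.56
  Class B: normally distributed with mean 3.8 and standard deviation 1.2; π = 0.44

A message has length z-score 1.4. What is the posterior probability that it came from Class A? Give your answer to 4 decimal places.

By Bayes' theorem, P(k | x) = w_k f_k(x) / Σ_j w_j f_j(x).
Evaluate each component's likelihood at the observed value:
  p_A = (1/(1.2·√(2π)))·exp(−(1.4−1.7)²/(2·1.2²)) = 0.332452·exp(-0.03125) = 0.322223
  p_B = (1/(1.2·√(2π)))·exp(−(1.4−3.8)²/(2·1.2²)) = 0.332452·exp(-2.00000) = 0.0449925
Weight by the priors:
  w_A·p_A = 0.56 × 0.322223 = 0.180445
  w_B·p_B = 0.44 × 0.0449925 = 0.0197967
Normaliser: 0.180445 + 0.0197967 = 0.200242
Responsibility of Class A: 0.180445 / 0.200242 ≈ 0.9011

0.9011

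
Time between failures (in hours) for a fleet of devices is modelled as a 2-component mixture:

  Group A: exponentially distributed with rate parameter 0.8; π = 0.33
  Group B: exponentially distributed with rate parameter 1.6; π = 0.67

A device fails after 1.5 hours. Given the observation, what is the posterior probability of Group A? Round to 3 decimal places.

Apply Bayes' rule: the posterior for each component is proportional to its prior times its likelihood at x.
Component likelihoods at x = 1.5 hours:
  p_A = 0.8·e^(−0.8·1.5) = 0.8·e^(−1.2000) = 0.240955
  p_B = 1.6·e^(−1.6·1.5) = 1.6·e^(−2.4000) = 0.145149
Weight by the priors:
  w_A·p_A = 0.33 × 0.240955 = 0.0795153
  w_B·p_B = 0.67 × 0.145149 = 0.0972496
Marginal: 0.0795153 + 0.0972496 = 0.176765
So the posterior for Group A is 0.0795153 / 0.176765 ≈ 0.450.

0.450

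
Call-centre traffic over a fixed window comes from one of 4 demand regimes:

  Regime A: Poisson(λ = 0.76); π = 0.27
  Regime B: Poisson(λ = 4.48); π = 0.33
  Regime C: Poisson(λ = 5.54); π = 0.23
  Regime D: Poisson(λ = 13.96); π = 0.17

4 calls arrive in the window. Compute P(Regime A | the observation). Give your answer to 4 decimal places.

The responsibility of component k is π_k f_k(x) divided by Σ_j π_j f_j(x).
Component likelihoods at x = 4 calls:
  p_A = 0.00650099
  p_B = 0.190222
  p_C = 0.154112
  p_D = 0.00136955
Prior × likelihood for each component:
  π_A·p_A = 0.27 × 0.00650099 = 0.00175527
  π_B·p_B = 0.33 × 0.190222 = 0.0627734
  π_C·p_C = 0.23 × 0.154112 = 0.0354458
  π_D·p_D = 0.17 × 0.00136955 = 0.000232824
Evidence: 0.00175527 + 0.0627734 + 0.0354458 + 0.000232824 = 0.100207
P(Regime A | the observation) = 0.00175527 / 0.100207 ≈ 0.0175

0.0175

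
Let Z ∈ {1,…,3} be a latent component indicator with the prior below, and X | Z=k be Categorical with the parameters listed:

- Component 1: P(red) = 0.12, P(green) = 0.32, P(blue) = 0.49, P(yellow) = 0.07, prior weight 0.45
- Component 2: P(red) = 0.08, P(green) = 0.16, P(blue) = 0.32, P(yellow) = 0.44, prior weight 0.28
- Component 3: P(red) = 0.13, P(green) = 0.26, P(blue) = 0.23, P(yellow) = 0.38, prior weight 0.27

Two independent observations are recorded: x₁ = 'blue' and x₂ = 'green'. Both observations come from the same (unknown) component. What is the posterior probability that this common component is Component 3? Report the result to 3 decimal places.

P(component k | x) = w_k·f_k(x) / marginal(x), where marginal(x) = Σ_j w_j·f_j(x).
Since both observations come from the same component, the likelihood for component k is f_k(x₁)·f_k(x₂).
  f_1 = [P(blue | comp) = 0.49] × [0.32] = 0.1568
  f_2 = [P(blue | comp) = 0.32] × [0.16] = 0.0512
  f_3 = [P(blue | comp) = 0.23] × [0.26] = 0.0598
Multiply by the mixture weights:
  w_1·f_1 = 0.45 × 0.1568 = 0.07056
  w_2·f_2 = 0.28 × 0.0512 = 0.014336
  w_3·f_3 = 0.27 × 0.0598 = 0.016146
Normaliser: 0.07056 + 0.014336 + 0.016146 = 0.101042
P(Component 3 | x) = 0.016146 / 0.101042 ≈ 0.160

0.160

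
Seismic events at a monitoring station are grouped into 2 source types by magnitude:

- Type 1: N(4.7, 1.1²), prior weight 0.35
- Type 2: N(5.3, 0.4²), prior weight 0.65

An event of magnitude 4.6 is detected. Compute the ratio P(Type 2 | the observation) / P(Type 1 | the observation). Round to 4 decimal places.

Posterior odds = (π_i f_i(x)) / (π_j f_j(x)); the normalising sum cancels.
Evaluate each component's likelihood at the observed value:
  p_1 = (1/(1.1·√(2π)))·exp(−(4.6−4.7)²/(2·1.1²)) = 0.362675·exp(-0.00413) = 0.361179
  p_2 = (1/(0.4·√(2π)))·exp(−(4.6−5.3)²/(2·0.4²)) = 0.997356·exp(-1.53125) = 0.215693
Posterior odds = (π_2·p_2) / (π_1·p_1) = (0.65·0.215693) / (0.35·0.361179) = 0.140201 / 0.126413 ≈ 1.1091

1.1091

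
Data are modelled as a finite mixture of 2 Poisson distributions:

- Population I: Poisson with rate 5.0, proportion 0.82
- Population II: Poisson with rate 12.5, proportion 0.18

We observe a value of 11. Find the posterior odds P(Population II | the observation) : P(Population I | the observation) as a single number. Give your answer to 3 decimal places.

The posterior odds equal the prior odds times the likelihood ratio: (π_i/π_j)·(f_i(x)/f_j(x)).
Component likelihoods at x = 11:
  L_I = 0.00824218
  L_II = 0.108686
Posterior odds = (π_II·L_II) / (π_I·L_I) = (0.18·0.108686) / (0.82·0.00824218) = 0.0195635 / 0.00675858 ≈ 2.895

2.895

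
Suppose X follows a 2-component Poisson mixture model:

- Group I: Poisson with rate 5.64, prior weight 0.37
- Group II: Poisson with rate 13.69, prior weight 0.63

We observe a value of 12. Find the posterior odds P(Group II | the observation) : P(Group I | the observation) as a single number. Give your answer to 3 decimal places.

Only the two components matter; the odds are (π_i f_i(x)) / (π_j f_j(x)).
Evaluate each component's likelihood at the observed value:
  f_I = 0.00768407
  f_II = 0.102568
Odds = (0.63/0.37) × (0.102568/0.00768407) = 1.7027 × 13.3482 ≈ 22.728

22.728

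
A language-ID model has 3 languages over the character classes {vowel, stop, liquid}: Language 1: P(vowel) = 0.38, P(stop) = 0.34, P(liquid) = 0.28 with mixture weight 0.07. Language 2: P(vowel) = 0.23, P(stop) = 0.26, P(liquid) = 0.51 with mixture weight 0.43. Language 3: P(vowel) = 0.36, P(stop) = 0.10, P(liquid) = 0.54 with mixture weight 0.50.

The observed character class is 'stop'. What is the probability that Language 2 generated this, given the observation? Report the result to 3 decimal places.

0.602

Posterior ∝ prior × likelihood, so P(k | x) ∝ π_k f_k(x); normalise over all components.
Categorical probabilities:
  p_1 = 0.34
  p_2 = 0.26
  p_3 = 0.1
Multiply by the mixture weights:
  π_1·p_1 = 0.07 × 0.34 = 0.0238
  π_2·p_2 = 0.43 × 0.26 = 0.1118
  π_3·p_3 = 0.50 × 0.1 = 0.05
Denominator: 0.0238 + 0.1118 + 0.05 = 0.1856
Responsibility of Language 2: 0.1118 / 0.1856 ≈ 0.602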